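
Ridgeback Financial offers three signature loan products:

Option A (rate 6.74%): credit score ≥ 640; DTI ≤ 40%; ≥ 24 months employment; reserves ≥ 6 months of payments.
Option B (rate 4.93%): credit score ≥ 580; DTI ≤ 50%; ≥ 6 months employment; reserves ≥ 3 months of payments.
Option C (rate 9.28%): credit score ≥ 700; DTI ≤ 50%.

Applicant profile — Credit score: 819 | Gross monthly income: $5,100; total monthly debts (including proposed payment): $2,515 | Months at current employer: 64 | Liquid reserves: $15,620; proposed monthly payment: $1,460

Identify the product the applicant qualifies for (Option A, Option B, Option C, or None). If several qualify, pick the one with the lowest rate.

Option B

DTI = 2,515/5,100 = 49.3%.
Reserves = 15,620/1,460 = 10.7 months.
Option A: score 819 ≥ 640; DTI 49.3% > 40%; employment 64 ≥ 24 mo; reserves 10.7 ≥ 6 mo → does not qualify.
Option B: score 819 ≥ 580; DTI 49.3% ≤ 50%; employment 64 ≥ 6 mo; reserves 10.7 ≥ 3 mo → qualifies.
Option C: score 819 ≥ 700; DTI 49.3% ≤ 50% → qualifies.
Qualifying: Option B, Option C. Lowest rate is 4.93% → Option B.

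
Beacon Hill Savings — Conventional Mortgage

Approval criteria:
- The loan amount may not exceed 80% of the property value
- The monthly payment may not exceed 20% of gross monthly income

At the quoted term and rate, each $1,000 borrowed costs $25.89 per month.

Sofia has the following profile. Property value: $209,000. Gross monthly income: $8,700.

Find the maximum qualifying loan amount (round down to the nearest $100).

Payment cap: 20% × $8,700 = $1,740/month.
At $25.89 per $1,000, that supports 1,740/25.89 × 1,000 ≈ $67,207 → $67,200.
LTV cap: 80% × $209,000 = $167,200 → $167,200.
Binding constraint: payment-to-income.

$67,200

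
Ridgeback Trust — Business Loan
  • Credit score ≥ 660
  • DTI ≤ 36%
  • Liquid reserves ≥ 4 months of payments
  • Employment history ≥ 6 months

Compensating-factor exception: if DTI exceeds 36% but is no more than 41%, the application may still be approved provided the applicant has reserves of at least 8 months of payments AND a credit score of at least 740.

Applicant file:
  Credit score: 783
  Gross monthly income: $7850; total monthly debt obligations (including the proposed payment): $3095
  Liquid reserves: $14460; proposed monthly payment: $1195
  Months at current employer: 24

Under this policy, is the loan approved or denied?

Approved

Credit score 783 ≥ 660 (meets base)
DTI = 3,095/7,850 = 39.4% > 36% — standard DTI limit exceeded.
Liquid reserves cover 14,460/1,195 = 12.1 months — ≥ 4 required
Employment 24 ≥ 6 months
DTI 39.4% is within the 36%–41% exception band; checking compensating factors.
Reserves 12.1 ≥ 8 months; credit score 783 ≥ 740.
Both override conditions satisfied; DTI exception granted.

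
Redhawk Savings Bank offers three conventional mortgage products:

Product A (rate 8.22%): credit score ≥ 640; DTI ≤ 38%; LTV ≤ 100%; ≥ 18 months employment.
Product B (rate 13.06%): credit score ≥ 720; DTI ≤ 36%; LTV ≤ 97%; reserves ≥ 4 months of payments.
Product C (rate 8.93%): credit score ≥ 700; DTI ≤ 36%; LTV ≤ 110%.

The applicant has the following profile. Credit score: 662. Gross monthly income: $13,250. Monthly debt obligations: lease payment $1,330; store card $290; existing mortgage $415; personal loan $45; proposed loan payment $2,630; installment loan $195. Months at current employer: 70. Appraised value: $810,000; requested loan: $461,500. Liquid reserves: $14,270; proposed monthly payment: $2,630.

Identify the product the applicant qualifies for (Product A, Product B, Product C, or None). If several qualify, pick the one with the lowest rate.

Total debts = (1,330 + 290 + 415 + 45 + 2,630 + 195) = 4,905; DTI = 4,905/13,250 = 37%.
LTV = 461,500/810,000 = 57%.
Reserves = 14,270/2,630 = 5.4 months.
Product A: score 662 ≥ 640; DTI 37% ≤ 38%; LTV 57% ≤ 100%; employment 70 ≥ 18 mo → qualifies.
Product B: score 662 < 720; DTI 37% > 36%; LTV 57% ≤ 97%; reserves 5.4 ≥ 4 mo → does not qualify.
Product C: score 662 < 700; DTI 37% > 36%; LTV 57% ≤ 110% → does not qualify.

Product A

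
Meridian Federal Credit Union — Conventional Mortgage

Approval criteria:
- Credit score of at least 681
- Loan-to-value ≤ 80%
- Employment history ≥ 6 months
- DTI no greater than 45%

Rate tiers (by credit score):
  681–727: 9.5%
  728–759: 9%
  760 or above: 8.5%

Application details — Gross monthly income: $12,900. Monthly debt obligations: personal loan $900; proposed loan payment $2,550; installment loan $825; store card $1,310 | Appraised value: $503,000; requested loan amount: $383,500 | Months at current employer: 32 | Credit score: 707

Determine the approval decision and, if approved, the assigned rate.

Approved at 9.5%

Credit score 707 ≥ 681 (meets minimum)
LTV: 383,500 ÷ 503,000 = 76.2%, within 80% cap
Employment 32 ≥ 6 months
Total monthly debts = (900 + 2,550 + 825 + 1,310) = 5,585. Debt-to-income = 5,585/12,900 = 43.3% — meets 45% limit
All requirements met. Score 707 falls in the 681–727 tier → 9.5%.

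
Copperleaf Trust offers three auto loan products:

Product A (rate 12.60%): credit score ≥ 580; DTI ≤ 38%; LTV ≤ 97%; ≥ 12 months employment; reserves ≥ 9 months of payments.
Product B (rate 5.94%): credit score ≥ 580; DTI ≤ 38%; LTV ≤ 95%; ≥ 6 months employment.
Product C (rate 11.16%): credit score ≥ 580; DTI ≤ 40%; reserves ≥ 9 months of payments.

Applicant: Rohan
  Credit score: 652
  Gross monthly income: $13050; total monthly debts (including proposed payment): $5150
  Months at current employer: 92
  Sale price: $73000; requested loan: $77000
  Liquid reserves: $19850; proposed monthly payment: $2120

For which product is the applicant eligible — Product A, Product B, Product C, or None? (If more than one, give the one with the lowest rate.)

DTI = 5,150/13,050 = 39.5%.
LTV = 77,000/73,000 = 105.5%.
Reserves = 19,850/2,120 = 9.4 months.
Product A: score 652 ≥ 580; DTI 39.5% > 38%; LTV 105.5% > 97%; employment 92 ≥ 12 mo; reserves 9.4 ≥ 9 mo → does not qualify.
Product B: score 652 ≥ 580; DTI 39.5% > 38%; LTV 105.5% > 95%; employment 92 ≥ 6 mo → does not qualify.
Product C: score 652 ≥ 580; DTI 39.5% ≤ 40%; reserves 9.4 ≥ 9 mo → qualifies.

Product C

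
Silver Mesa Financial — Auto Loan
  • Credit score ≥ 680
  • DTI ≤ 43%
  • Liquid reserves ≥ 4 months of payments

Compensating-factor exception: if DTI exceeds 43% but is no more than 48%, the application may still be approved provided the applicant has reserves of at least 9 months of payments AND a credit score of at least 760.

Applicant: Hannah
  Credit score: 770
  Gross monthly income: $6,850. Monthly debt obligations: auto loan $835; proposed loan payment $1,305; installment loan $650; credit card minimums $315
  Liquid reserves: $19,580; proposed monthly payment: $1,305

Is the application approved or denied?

Credit score 770 ≥ 680 (meets base)
Total debts = (835 + 1,305 + 650 + 315) = 3,105. DTI = 3,105/6,850 = 45.3% > 43% — standard DTI limit exceeded.
Reserves = 19,580/1,305 = 15.0 months ≥ 4
DTI 45.3% is within the 43%–48% exception band; checking compensating factors.
Override check — reserves: 15.0 mo (ok); score: 770 (ok).
Both override conditions satisfied; DTI exception granted.

Approved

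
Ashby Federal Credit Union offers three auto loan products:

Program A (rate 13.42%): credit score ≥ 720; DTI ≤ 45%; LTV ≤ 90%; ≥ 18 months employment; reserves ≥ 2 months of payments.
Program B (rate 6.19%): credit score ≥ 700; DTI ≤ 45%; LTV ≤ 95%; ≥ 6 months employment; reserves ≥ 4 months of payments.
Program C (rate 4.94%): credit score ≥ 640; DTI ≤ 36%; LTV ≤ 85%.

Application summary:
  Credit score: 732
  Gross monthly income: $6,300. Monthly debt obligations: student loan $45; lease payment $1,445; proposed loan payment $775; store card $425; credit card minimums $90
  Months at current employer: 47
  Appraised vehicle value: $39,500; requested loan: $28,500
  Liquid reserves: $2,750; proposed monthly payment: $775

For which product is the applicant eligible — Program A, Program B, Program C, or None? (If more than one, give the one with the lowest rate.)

Total debts = (45 + 1,445 + 775 + 425 + 90) = 2,780; DTI = 2,780/6,300 = 44.1%.
LTV = 28,500/39,500 = 72.2%.
Reserves = 2,750/775 = 3.5 months.
Program A: score 732 ≥ 720; DTI 44.1% ≤ 45%; LTV 72.2% ≤ 90%; employment 47 ≥ 18 mo; reserves 3.5 ≥ 2 mo → qualifies.
Program B: score 732 ≥ 700; DTI 44.1% ≤ 45%; LTV 72.2% ≤ 95%; employment 47 ≥ 6 mo; reserves 3.5 < 4 mo → does not qualify.
Program C: score 732 ≥ 640; DTI 44.1% > 36%; LTV 72.2% ≤ 85% → does not qualify.

Program A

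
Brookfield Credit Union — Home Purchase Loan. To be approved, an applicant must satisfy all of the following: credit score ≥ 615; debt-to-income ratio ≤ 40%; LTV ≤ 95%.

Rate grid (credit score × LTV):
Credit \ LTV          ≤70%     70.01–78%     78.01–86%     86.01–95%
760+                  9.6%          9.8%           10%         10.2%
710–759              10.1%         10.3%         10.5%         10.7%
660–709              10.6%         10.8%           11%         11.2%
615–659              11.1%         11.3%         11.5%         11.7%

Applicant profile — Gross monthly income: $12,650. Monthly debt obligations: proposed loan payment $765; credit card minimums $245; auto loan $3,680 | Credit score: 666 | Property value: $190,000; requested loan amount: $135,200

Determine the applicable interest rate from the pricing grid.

Credit score 666 ≥ 615; Total monthly debts = (765 + 245 + 3,680) = 4,690. DTI: 4,690 ÷ 12,650 = 37.1%, within the 40% cap
Loan-to-value = 135,200/190,000 = 71.2% — pass (95% max)
Score 666 is in the 660–709 band; LTV 71.2% is in the 70.01–78% band → 10.8%.

10.8%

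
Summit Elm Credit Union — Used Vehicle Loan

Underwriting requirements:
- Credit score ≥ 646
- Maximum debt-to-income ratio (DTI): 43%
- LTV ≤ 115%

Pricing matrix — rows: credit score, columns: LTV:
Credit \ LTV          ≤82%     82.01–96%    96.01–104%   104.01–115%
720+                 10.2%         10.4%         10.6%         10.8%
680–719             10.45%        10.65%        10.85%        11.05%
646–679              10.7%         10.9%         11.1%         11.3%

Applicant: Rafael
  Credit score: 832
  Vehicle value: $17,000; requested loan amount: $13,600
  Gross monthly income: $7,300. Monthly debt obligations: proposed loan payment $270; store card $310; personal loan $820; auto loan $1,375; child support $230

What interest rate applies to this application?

10.2%

Credit score 832 ≥ 646; Total monthly debts = (270 + 310 + 820 + 1,375 + 230) = 3,005. Debt-to-income = 3,005/7,300 = 41.2% — meets 43% limit
Loan-to-value = 13,600/17,000 = 80% — pass (115% max)
Score 832 is in the 720+ band; LTV 80% is in the ≤82% band → 10.2%.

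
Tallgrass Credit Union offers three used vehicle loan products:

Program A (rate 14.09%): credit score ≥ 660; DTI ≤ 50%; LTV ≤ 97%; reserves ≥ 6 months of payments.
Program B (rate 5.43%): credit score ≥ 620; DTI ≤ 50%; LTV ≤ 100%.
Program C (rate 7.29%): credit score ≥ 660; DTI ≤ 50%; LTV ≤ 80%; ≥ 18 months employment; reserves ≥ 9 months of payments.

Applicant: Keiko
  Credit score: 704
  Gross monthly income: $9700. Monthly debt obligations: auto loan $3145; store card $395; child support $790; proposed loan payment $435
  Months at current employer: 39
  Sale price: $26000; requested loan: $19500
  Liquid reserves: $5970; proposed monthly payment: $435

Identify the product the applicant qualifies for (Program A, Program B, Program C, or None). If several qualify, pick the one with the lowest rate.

Total debts = (3,145 + 395 + 790 + 435) = 4,765; DTI = 4,765/9,700 = 49.1%.
LTV = 19,500/26,000 = 75%.
Reserves = 5,970/435 = 13.7 months.
Program A: score 704 ≥ 660; DTI 49.1% ≤ 50%; LTV 75% ≤ 97%; reserves 13.7 ≥ 6 mo → qualifies.
Program B: score 704 ≥ 620; DTI 49.1% ≤ 50%; LTV 75% ≤ 100% → qualifies.
Program C: score 704 ≥ 660; DTI 49.1% ≤ 50%; LTV 75% ≤ 80%; employment 39 ≥ 18 mo; reserves 13.7 ≥ 9 mo → qualifies.
Qualifying: Program A, Program B, Program C. Lowest rate is 5.43% → Program B.

Program B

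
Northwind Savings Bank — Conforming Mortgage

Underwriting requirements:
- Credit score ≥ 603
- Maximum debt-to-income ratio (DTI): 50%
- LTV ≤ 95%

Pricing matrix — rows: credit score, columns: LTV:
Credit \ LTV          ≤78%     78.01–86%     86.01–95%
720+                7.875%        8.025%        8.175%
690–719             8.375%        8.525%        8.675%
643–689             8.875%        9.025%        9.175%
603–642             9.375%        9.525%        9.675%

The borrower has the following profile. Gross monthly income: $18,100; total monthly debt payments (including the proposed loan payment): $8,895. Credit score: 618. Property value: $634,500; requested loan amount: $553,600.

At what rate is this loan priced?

9.675%

Credit score 618 ≥ 603; DTI = 8,895/18,100 = 49.1% ≤ 50%
LTV: 553,600 ÷ 634,500 = 87.2%, within 95% cap
Row: 618 falls in 603–642. Column: 87.2% falls in 86.01–95%. Rate = 9.675%.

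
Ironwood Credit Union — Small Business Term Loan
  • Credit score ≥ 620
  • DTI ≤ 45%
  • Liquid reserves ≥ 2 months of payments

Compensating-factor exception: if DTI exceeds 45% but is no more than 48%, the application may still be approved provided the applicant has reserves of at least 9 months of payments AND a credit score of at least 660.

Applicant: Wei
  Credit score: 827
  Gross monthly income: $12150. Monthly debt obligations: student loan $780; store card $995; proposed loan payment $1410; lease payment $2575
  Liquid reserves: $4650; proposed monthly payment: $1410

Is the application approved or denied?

Credit score 827 ≥ 620 (meets base)
Total debts = (780 + 995 + 1,410 + 2,575) = 5,760. DTI = 5,760/12,150 = 47.4% > 45% — standard DTI limit exceeded.
Reserves: 4,650 ÷ 1,410 = 3.3 months (meets 2-month minimum)
DTI 47.4% is within the 45%–48% exception band; checking compensating factors.
Reserves 3.3 < 9 months; credit score 827 ≥ 660.
Compensating-factor requirement not fully met.

Denied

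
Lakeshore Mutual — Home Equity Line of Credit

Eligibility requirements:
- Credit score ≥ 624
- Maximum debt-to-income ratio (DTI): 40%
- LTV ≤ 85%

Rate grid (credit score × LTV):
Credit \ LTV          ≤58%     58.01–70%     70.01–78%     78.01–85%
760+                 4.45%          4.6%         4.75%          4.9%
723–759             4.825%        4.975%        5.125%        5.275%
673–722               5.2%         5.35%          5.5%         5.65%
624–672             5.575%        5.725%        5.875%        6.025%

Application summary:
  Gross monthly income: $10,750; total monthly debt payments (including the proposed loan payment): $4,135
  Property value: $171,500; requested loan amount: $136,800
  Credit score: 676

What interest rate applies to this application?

5.65%

Credit score 676 ≥ 624; DTI = 4,135/10,750 = 38.5% ≤ 40%
LTV = 136,800/171,500 = 79.8% ≤ 85%
Row: 676 falls in 673–722. Column: 79.8% falls in 78.01–85%. Rate = 5.65%.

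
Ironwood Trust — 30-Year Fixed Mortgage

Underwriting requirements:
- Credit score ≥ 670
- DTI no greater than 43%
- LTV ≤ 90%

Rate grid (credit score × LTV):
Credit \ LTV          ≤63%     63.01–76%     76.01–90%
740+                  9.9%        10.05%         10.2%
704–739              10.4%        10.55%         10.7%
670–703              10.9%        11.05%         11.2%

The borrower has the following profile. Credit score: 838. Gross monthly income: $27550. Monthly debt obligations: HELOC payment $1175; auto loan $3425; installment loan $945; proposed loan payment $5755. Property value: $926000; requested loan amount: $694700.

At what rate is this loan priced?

10.05%

Credit score 838 ≥ 670; Total monthly debts = (1,175 + 3,425 + 945 + 5,755) = 11,300. Debt-to-income = 11,300/27,550 = 41% — meets 43% limit
Loan-to-value = 694,700/926,000 = 75% — pass (90% max)
Score 838 is in the 740+ band; LTV 75% is in the 63.01–76% band → 10.05%.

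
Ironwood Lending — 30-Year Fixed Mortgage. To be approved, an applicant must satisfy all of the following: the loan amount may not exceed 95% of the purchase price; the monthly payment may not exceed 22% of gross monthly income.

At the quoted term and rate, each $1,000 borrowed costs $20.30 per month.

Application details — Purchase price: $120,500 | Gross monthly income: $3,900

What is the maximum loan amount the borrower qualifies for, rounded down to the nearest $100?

Payment cap: 22% × $3,900 = $858/month.
At $20.30 per $1,000, that supports 858/20.30 × 1,000 ≈ $42,266 → $42,200.
LTV cap: 95% × $120,500 = $114,475 → $114,400.
Binding constraint: payment-to-income.

$42,200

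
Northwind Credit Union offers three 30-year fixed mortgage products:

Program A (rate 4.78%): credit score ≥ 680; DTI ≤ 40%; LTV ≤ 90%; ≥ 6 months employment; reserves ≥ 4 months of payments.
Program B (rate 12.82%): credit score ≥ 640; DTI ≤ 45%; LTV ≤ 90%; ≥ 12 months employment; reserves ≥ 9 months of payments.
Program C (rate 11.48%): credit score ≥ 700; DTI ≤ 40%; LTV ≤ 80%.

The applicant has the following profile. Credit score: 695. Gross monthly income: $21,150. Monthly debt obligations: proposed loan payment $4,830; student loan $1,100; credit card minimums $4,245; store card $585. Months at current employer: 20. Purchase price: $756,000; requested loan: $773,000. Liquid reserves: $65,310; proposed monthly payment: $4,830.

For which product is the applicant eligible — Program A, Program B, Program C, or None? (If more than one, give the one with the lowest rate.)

None

Total debts = (4,830 + 1,100 + 4,245 + 585) = 10,760; DTI = 10,760/21,150 = 50.9%.
LTV = 773,000/756,000 = 102.2%.
Reserves = 65,310/4,830 = 13.5 months.
Program A: score 695 ≥ 680; DTI 50.9% > 40%; LTV 102.2% > 90%; employment 20 ≥ 6 mo; reserves 13.5 ≥ 4 mo → does not qualify.
Program B: score 695 ≥ 640; DTI 50.9% > 45%; LTV 102.2% > 90%; employment 20 ≥ 12 mo; reserves 13.5 ≥ 9 mo → does not qualify.
Program C: score 695 < 700; DTI 50.9% > 40%; LTV 102.2% > 80% → does not qualify.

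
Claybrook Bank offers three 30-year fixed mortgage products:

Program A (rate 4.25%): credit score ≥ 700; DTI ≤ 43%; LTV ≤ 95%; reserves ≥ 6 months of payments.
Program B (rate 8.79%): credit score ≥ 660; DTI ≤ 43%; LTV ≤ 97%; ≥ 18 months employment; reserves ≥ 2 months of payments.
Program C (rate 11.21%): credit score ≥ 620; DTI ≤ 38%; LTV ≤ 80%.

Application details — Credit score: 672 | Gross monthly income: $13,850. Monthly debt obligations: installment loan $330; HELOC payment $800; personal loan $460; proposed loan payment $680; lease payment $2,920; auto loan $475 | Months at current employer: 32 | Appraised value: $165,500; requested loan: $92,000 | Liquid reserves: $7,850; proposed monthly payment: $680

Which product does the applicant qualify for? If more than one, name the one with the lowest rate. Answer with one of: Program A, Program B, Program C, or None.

Total debts = (330 + 800 + 460 + 680 + 2,920 + 475) = 5,665; DTI = 5,665/13,850 = 40.9%.
LTV = 92,000/165,500 = 55.6%.
Reserves = 7,850/680 = 11.5 months.
Program A: score 672 < 700; DTI 40.9% ≤ 43%; LTV 55.6% ≤ 95%; reserves 11.5 ≥ 6 mo → does not qualify.
Program B: score 672 ≥ 660; DTI 40.9% ≤ 43%; LTV 55.6% ≤ 97%; employment 32 ≥ 18 mo; reserves 11.5 ≥ 2 mo → qualifies.
Program C: score 672 ≥ 620; DTI 40.9% > 38%; LTV 55.6% ≤ 80% → does not qualify.

Program B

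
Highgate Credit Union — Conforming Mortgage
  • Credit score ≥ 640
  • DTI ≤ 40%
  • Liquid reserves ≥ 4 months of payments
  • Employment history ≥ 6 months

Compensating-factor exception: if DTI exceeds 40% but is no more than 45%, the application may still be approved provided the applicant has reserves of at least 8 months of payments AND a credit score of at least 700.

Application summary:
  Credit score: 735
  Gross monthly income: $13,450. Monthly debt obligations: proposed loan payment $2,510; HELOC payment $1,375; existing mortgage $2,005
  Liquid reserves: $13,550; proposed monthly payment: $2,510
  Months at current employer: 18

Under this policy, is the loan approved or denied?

Credit score 735 ≥ 640 (meets base)
Total debts = (2,510 + 1,375 + 2,005) = 5,890. DTI: 5,890 ÷ 13,450 = 43.8%, over the 40% base limit.
Reserves = 13,550/2,510 = 5.4 months ≥ 4
Employment 18 ≥ 6 months
DTI 43.8% is within the 40%–45% exception band; checking compensating factors.
Override check — reserves: 5.4 mo (short of 8); score: 735 (ok).
Override conditions not both satisfied; exception does not apply.

Denied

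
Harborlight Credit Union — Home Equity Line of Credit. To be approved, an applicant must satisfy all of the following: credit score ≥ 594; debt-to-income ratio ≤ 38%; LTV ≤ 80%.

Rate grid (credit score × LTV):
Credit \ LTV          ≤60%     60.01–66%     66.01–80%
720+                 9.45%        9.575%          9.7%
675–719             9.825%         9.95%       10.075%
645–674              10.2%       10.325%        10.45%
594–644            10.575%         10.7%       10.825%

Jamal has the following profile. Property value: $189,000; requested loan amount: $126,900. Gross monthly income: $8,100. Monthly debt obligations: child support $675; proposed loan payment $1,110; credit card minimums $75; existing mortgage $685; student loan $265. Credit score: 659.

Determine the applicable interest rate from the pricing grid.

10.45%

Credit score 659 ≥ 594; Total monthly debts = (675 + 1,110 + 75 + 685 + 265) = 2,810. DTI = 2,810/8,100 = 34.7% ≤ 38%
LTV = 126,900/189,000 = 67.1% ≤ 80%
Credit 659 → row 645–674; LTV 67.1% → column 66.01–80%. Grid cell → 10.45%.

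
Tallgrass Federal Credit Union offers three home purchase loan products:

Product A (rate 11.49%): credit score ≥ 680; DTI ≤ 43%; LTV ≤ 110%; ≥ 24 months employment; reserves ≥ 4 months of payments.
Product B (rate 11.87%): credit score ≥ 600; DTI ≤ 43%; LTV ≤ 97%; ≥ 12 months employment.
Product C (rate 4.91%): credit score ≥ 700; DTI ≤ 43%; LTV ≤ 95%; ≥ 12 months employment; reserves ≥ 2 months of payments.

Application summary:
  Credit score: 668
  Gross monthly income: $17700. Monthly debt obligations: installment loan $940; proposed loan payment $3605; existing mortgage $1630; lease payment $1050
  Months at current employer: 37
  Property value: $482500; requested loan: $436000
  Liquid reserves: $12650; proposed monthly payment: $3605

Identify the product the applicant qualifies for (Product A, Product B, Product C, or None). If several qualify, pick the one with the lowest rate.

Product B

Total debts = (940 + 3,605 + 1,630 + 1,050) = 7,225; DTI = 7,225/17,700 = 40.8%.
LTV = 436,000/482,500 = 90.4%.
Reserves = 12,650/3,605 = 3.5 months.
Product A: score 668 < 680; DTI 40.8% ≤ 43%; LTV 90.4% ≤ 110%; employment 37 ≥ 24 mo; reserves 3.5 < 4 mo → does not qualify.
Product B: score 668 ≥ 600; DTI 40.8% ≤ 43%; LTV 90.4% ≤ 97%; employment 37 ≥ 12 mo → qualifies.
Product C: score 668 < 700; DTI 40.8% ≤ 43%; LTV 90.4% ≤ 95%; employment 37 ≥ 12 mo; reserves 3.5 ≥ 2 mo → does not qualify.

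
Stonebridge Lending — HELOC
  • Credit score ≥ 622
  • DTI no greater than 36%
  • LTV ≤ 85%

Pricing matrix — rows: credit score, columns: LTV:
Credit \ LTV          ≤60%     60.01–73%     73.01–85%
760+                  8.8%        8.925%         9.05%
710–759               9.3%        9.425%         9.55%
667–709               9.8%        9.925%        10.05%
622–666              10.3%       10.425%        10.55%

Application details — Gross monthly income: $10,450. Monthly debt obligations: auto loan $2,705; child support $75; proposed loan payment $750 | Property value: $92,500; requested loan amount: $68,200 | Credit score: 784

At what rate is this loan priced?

Credit score 784 ≥ 622; Total monthly debts = (2,705 + 75 + 750) = 3,530. DTI = 3,530/10,450 = 33.8% ≤ 36%
LTV: 68,200 ÷ 92,500 = 73.7%, within 85% cap
Credit 784 → row 760+; LTV 73.7% → column 73.01–85%. Grid cell → 9.05%.

9.05%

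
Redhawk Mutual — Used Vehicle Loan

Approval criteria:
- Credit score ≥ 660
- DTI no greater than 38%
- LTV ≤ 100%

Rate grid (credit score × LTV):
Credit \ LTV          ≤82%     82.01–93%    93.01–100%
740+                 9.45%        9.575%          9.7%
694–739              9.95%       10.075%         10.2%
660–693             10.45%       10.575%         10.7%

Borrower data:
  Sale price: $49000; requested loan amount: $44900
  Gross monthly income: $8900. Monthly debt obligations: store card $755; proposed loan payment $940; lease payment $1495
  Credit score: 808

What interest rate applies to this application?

Credit score 808 ≥ 660; Total monthly debts = (755 + 940 + 1,495) = 3,190. Debt-to-income = 3,190/8,900 = 35.8% — meets 38% limit
Loan-to-value = 44,900/49,000 = 91.6% — pass (100% max)
Row: 808 falls in 740+. Column: 91.6% falls in 82.01–93%. Rate = 9.575%.

9.575%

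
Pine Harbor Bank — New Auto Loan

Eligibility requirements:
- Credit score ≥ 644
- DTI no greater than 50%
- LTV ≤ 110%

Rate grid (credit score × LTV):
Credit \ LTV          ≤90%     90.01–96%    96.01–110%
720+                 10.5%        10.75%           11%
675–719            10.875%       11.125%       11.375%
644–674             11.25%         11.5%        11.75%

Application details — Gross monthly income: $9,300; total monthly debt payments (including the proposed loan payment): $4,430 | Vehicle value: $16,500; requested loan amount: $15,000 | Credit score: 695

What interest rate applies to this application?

Credit score 695 ≥ 644; DTI: 4,430 ÷ 9,300 = 47.6%, within the 50% cap
Loan-to-value = 15,000/16,500 = 90.9% — pass (110% max)
Row: 695 falls in 675–719. Column: 90.9% falls in 90.01–96%. Rate = 11.125%.

11.125%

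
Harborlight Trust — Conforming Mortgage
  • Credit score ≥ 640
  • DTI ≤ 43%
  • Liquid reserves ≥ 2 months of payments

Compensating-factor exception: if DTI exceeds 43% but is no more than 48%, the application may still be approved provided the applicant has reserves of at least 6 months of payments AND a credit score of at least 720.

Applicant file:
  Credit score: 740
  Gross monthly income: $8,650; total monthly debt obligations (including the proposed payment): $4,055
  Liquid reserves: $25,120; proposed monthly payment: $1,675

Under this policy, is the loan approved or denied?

Credit score 740 ≥ 640 (meets base)
DTI = 4,055/8,650 = 46.9% > 43% — standard DTI limit exceeded.
Reserves: 25,120 ÷ 1,675 = 15.0 months (meets 2-month minimum)
46.9% falls in the override range (43%–48%), so the compensating-factor test applies.
Reserves 15.0 ≥ 6 months; credit score 740 ≥ 720.
Both compensating conditions met → exception applies.

Approved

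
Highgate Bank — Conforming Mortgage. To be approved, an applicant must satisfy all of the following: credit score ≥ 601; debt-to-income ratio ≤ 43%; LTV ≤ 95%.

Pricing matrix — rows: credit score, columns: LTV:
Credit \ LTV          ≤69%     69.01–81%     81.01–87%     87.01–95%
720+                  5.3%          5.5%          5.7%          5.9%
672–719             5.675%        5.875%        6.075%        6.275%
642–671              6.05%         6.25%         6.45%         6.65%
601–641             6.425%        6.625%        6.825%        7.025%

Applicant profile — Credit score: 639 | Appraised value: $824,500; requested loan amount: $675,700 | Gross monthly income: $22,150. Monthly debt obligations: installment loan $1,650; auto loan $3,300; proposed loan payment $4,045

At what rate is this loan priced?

6.825%

Credit score 639 ≥ 601; Total monthly debts = (1,650 + 3,300 + 4,045) = 8,995. DTI: 8,995 ÷ 22,150 = 40.6%, within the 43% cap
LTV: 675,700 ÷ 824,500 = 82%, within 95% cap
Score 639 is in the 601–641 band; LTV 82% is in the 81.01–87% band → 6.825%.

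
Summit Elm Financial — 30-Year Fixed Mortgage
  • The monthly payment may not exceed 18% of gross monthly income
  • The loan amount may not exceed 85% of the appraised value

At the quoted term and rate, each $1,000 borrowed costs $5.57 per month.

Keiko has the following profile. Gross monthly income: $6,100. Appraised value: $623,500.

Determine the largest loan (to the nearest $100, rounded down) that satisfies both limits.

$197,100

Payment cap: 18% × $6,100 = $1,098/month.
At $5.57 per $1,000, that supports 1,098/5.57 × 1,000 ≈ $197,127 → $197,100.
LTV cap: 85% × $623,500 = $529,975 → $529,900.
Binding constraint: payment-to-income.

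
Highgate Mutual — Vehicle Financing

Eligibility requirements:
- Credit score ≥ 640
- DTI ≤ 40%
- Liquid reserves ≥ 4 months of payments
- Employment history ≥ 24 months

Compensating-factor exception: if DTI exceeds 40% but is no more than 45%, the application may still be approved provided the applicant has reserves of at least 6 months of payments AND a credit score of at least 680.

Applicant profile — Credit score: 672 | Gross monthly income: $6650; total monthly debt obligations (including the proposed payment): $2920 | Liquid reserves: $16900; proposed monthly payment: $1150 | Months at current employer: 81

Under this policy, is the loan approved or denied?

Denied

Credit score 672 ≥ 640 (meets base)
DTI: 2,920 ÷ 6,650 = 43.9%, over the 40% base limit.
Reserves: 16,900 ÷ 1,150 = 14.7 months (meets 4-month minimum)
Employment 81 ≥ 24 months
43.9% falls in the override range (40%–45%), so the compensating-factor test applies.
Override check — reserves: 14.7 mo (ok); score: 672 (below 680).
Override conditions not both satisfied; exception does not apply.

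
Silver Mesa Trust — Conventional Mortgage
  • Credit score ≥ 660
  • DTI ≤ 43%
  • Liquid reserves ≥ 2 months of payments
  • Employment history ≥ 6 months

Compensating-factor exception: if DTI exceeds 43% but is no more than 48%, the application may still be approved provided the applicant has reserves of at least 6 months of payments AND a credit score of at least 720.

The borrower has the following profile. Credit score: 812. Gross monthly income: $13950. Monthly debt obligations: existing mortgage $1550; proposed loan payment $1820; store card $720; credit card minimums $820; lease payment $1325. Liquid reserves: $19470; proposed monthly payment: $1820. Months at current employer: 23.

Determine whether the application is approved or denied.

Credit score 812 ≥ 660 (meets base)
Total debts = (1,550 + 1,820 + 720 + 820 + 1,325) = 6,235. DTI = 6,235/13,950 = 44.7% > 43% — standard DTI limit exceeded.
Reserves = 19,470/1,820 = 10.7 months ≥ 2
Employment 23 ≥ 6 months
DTI 44.7% is within the 43%–48% exception band; checking compensating factors.
Override check — reserves: 10.7 mo (ok); score: 812 (ok).
Both compensating conditions met → exception applies.

Approved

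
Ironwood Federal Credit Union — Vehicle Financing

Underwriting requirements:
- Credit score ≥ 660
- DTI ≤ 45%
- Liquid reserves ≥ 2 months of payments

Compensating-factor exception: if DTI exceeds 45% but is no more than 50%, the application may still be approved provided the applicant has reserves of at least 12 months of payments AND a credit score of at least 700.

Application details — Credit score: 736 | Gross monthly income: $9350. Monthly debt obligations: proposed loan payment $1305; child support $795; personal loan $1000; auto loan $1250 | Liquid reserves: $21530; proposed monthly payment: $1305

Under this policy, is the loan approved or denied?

Approved

Credit score 736 ≥ 660 (meets base)
Total debts = (1,305 + 795 + 1,000 + 1,250) = 4,350. DTI: 4,350 ÷ 9,350 = 46.5%, over the 45% base limit.
Reserves = 21,530/1,305 = 16.5 months ≥ 2
46.5% falls in the override range (45%–50%), so the compensating-factor test applies.
Reserves 16.5 ≥ 12 months; credit score 736 ≥ 700.
Both override conditions satisfied; DTI exception granted.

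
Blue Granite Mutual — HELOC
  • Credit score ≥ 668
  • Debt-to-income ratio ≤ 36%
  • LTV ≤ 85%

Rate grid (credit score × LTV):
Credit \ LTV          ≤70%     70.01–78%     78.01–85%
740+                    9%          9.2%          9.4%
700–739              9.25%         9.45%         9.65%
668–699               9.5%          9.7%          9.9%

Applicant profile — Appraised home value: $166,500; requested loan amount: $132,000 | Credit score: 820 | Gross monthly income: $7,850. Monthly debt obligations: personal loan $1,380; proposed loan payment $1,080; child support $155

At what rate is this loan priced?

9.4%

Credit score 820 ≥ 668; Total monthly debts = (1,380 + 1,080 + 155) = 2,615. DTI: 2,615 ÷ 7,850 = 33.3%, within the 36% cap
LTV: 132,000 ÷ 166,500 = 79.3%, within 85% cap
Row: 820 falls in 740+. Column: 79.3% falls in 78.01–85%. Rate = 9.4%.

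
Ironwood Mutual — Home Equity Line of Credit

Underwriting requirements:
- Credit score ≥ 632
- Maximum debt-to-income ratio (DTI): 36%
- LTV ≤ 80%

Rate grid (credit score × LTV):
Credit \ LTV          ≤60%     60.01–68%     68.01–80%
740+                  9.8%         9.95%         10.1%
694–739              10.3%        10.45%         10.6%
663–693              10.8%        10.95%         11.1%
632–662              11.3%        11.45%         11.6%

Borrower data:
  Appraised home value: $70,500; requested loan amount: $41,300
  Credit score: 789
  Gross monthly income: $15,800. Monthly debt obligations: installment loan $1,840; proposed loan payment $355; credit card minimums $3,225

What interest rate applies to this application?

Credit score 789 ≥ 632; Total monthly debts = (1,840 + 355 + 3,225) = 5,420. Debt-to-income = 5,420/15,800 = 34.3% — meets 36% limit
Loan-to-value = 41,300/70,500 = 58.6% — pass (80% max)
Credit 789 → row 740+; LTV 58.6% → column ≤60%. Grid cell → 9.8%.

9.8%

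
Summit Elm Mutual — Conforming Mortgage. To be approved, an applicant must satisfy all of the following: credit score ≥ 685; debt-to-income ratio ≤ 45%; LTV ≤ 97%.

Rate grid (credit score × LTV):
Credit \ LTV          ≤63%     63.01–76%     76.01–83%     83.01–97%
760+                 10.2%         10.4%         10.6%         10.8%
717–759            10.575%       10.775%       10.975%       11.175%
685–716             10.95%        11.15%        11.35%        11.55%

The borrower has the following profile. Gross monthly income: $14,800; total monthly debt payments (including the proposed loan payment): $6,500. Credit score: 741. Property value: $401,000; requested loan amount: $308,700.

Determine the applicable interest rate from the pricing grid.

Credit score 741 ≥ 685; DTI = 6,500/14,800 = 43.9% ≤ 45%
LTV: 308,700 ÷ 401,000 = 77%, within 97% cap
Score 741 is in the 717–759 band; LTV 77% is in the 76.01–83% band → 10.975%.

10.975%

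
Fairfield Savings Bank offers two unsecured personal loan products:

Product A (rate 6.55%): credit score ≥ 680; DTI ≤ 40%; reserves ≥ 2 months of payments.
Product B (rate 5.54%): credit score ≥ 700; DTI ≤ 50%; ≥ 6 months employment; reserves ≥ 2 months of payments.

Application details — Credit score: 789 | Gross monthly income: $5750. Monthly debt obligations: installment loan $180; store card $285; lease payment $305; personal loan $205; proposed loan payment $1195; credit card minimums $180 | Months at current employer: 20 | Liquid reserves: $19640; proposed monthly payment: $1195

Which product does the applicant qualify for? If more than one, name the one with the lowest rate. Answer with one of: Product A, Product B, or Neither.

Total debts = (180 + 285 + 305 + 205 + 1,195 + 180) = 2,350; DTI = 2,350/5,750 = 40.9%.
Reserves = 19,640/1,195 = 16.4 months.
Product A: score 789 ≥ 680; DTI 40.9% > 40%; reserves 16.4 ≥ 2 mo → does not qualify.
Product B: score 789 ≥ 700; DTI 40.9% ≤ 50%; employment 20 ≥ 6 mo; reserves 16.4 ≥ 2 mo → qualifies.

Product B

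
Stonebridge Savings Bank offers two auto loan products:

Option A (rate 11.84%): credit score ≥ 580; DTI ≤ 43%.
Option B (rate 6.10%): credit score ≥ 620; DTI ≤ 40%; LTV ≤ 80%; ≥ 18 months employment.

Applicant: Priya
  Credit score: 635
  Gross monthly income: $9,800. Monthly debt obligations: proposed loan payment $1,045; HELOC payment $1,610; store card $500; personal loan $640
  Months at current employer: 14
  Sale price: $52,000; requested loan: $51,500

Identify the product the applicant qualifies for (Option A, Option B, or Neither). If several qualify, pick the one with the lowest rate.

Option A

Total debts = (1,045 + 1,610 + 500 + 640) = 3,795; DTI = 3,795/9,800 = 38.7%.
LTV = 51,500/52,000 = 99%.
Option A: score 635 ≥ 580; DTI 38.7% ≤ 43% → qualifies.
Option B: score 635 ≥ 620; DTI 38.7% ≤ 40%; LTV 99% > 80%; employment 14 < 18 mo → does not qualify.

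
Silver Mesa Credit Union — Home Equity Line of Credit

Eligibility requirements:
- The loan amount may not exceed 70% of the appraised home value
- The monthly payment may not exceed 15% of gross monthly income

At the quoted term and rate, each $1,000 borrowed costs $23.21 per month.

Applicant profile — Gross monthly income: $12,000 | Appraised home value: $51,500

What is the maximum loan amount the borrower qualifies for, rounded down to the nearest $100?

Payment cap: 15% × $12,000 = $1,800/month.
At $23.21 per $1,000, that supports 1,800/23.21 × 1,000 ≈ $77,552 → $77,500.
LTV cap: 70% × $51,500 = $36,050 → $36,000.
Binding constraint: loan-to-value.

$36,000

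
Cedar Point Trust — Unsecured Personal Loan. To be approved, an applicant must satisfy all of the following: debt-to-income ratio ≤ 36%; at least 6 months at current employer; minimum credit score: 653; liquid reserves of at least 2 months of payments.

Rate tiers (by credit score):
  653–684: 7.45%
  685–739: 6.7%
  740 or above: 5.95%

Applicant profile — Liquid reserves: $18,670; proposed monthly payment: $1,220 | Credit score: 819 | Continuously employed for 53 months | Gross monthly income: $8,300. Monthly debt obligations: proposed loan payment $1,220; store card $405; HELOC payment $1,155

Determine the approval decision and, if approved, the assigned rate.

Credit score 819 ≥ 653 (meets minimum)
Reserves: 18,670 ÷ 1,220 = 15.3 months (meets 2-month minimum)
Total monthly debts = (1,220 + 405 + 1,155) = 2,780. DTI: 2,780 ÷ 8,300 = 33.5%, within the 36% cap
Employment 53 ≥ 6 months
All requirements met. Score 819 falls in the 740 or above tier → 5.95%.

Approved at 5.95%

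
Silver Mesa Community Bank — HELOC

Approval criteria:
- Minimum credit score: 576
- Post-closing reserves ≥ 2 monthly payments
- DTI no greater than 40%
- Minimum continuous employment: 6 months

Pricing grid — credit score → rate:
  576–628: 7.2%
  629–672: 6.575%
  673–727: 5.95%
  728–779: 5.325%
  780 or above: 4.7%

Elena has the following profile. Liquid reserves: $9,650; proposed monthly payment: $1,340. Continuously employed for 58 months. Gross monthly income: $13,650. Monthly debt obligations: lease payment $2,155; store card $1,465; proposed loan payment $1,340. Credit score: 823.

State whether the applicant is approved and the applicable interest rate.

Approved at 4.7%

Credit score 823 ≥ 576 (meets minimum)
Liquid reserves cover 9,650/1,340 = 7.2 months — ≥ 2 required
Total monthly debts = (2,155 + 1,465 + 1,340) = 4,960. DTI = 4,960/13,650 = 36.3% ≤ 40%
Employment 58 ≥ 6 months
All requirements met. Score 823 falls in the 780 or above tier → 4.7%.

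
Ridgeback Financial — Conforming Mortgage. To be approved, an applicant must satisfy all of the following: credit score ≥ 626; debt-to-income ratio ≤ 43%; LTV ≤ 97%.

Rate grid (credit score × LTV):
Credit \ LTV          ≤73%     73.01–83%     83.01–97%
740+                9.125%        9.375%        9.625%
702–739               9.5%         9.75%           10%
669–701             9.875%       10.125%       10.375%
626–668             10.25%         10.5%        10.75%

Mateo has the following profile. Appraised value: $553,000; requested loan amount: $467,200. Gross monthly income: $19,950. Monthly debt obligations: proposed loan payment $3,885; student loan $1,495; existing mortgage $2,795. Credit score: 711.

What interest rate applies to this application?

Credit score 711 ≥ 626; Total monthly debts = (3,885 + 1,495 + 2,795) = 8,175. Debt-to-income = 8,175/19,950 = 41% — meets 43% limit
LTV: 467,200 ÷ 553,000 = 84.5%, within 97% cap
Credit 711 → row 702–739; LTV 84.5% → column 83.01–97%. Grid cell → 10%.

10%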